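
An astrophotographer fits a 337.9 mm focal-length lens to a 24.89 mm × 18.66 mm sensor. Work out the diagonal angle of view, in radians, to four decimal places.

Sensor diagonal = √(24.89² + 18.66²) = √967.7077 ≈ 31.1080 mm.
Angle of view α = 2·arctan(d/2f) with d = 31.1080 mm and f = 337.9 mm.
d/2f = 0.04603; arctan(0.04603) ≈ 0.0460 rad, so α ≈ 0.0920 rad.

0.0920 rad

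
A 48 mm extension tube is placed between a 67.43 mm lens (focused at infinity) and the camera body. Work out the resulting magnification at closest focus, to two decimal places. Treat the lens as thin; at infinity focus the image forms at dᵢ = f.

0.71×

The tube moves the image plane from f to f + e, so dᵢ = 67.43 + 48 = 115.43 mm. Focus is achieved when 1/f = 1/dₒ + 1/dᵢ, giving dₒ = 1/(1/f − 1/(f+e)).
Magnification m = dᵢ/dₒ = (f+e)·(1/f − 1/(f+e)) = e/f = 48/67.43 ≈ 0.7118.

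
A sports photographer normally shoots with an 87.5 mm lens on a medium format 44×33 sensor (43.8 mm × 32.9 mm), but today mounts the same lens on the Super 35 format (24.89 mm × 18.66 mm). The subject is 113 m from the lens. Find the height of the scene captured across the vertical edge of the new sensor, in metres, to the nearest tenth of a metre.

The focal length stays 87.5 mm; the relevant sensor dimension is now h = 18.66 mm. Object distance dₒ = 113 m = 113000 mm.
Thin-lens field height W = h·(dₒ − f)/f = 18.66 × (113000 − 87.5)/87.5 ≈ 24079.397 mm = 24.0794 m.

24.1 m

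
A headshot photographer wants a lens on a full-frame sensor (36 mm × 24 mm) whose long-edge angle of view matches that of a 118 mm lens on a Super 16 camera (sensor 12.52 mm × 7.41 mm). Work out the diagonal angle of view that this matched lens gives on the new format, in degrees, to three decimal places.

7.296°

Equal long-edge AOV ⇒ f₂ = f₁ · 36/12.52 = 118 × 2.87540 ≈ 339.2971 mm.
Sensor diagonal = √(36² + 24²) = √1872.0000 ≈ 43.2666 mm.
Diagonal AOV on the new format = 2·arctan(43.2666 / (2 × 339.2971)) = 2·arctan(0.06376) ≈ 7.2964°.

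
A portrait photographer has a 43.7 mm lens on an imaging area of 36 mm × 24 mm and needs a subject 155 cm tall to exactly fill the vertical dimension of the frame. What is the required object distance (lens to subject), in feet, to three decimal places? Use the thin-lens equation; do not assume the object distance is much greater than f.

9.403 ft

W: 155 cm = 1550 mm.
Magnification m = h/W = dᵢ/dₒ; combined with 1/f = 1/dₒ + 1/dᵢ this gives dₒ = f·(1 + W/h).
dₒ = 43.7 mm × (1 + 1550/24) = 43.7 × 65.5833 ≈ 2865.992 mm = 2865.992/304.8 ft = 9.40286 ft.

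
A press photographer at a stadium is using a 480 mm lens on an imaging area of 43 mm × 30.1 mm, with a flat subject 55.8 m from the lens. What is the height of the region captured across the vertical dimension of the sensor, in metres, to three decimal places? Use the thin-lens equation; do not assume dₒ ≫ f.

3.469 m

dₒ: 55.8 m = 55800 mm.
Similar triangles through the lens centre give W/dₒ = h/dᵢ; with 1/f = 1/dₒ + 1/dᵢ this gives W = h·(dₒ − f)/f.
W = 30.1 mm × (55800 − 480) / 480 = 30.1 × 115.2500 ≈ 3469.025 mm = 3.46903 m.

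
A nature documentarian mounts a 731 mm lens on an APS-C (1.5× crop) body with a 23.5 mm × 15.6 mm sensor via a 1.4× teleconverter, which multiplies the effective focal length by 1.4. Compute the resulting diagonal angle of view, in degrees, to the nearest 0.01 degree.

1.58°

Effective focal length f = 731 × 1.4 = 1023.4 mm.
Sensor diagonal = √(23.5² + 15.6²) = √795.6100 ≈ 28.2066 mm.
α = 2·arctan(28.207 / (2 × 1023.4)) = 2·arctan(0.01378) ≈ 1.5791°.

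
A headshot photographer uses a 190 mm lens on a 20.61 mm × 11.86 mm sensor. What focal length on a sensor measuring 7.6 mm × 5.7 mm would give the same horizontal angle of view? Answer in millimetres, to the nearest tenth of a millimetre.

Equal angle of view means equal width/f ratio, so f₂ = f₁ · (width₂/width₁) = 190 × 7.6/20.61.
f₂ = 190 × 0.36875 ≈ 70.063 mm.

70.1 mm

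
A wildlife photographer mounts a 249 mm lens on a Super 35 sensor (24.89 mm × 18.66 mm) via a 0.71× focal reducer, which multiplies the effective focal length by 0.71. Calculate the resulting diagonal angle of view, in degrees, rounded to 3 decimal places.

Effective focal length f = 249 × 0.71 = 176.79 mm.
Sensor diagonal = √(24.89² + 18.66²) = √967.7077 ≈ 31.1080 mm.
α = 2·arctan(31.108 / (2 × 176.79)) = 2·arctan(0.08798) ≈ 10.0559°.

10.056°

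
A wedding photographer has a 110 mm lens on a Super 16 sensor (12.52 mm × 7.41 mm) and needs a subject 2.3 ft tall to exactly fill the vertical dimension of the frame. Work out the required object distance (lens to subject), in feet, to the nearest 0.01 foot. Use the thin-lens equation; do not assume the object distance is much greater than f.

W: 2.3 ft × 304.8 mm/ft = 701.04 mm.
Magnification m = h/W = dᵢ/dₒ; combined with 1/f = 1/dₒ + 1/dᵢ this gives dₒ = f·(1 + W/h).
dₒ = 110 mm × (1 + 701.04/7.41) = 110 × 95.6073 ≈ 10516.801 mm = 10516.801/304.8 ft = 34.5039 ft.

34.50 ft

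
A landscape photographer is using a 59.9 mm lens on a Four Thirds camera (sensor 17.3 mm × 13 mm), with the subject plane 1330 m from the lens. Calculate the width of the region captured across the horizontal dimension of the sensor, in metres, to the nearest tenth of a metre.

384.1 m

dₒ: 1330 m = 1.33e+06 mm.
Similar triangles through the lens centre give W/dₒ = w/dᵢ; with 1/f = 1/dₒ + 1/dᵢ this gives W = w·(dₒ − f)/f.
W = 17.3 mm × (1.33e+06 − 59.9) / 59.9 = 17.3 × 22202.6728 ≈ 384106.239 mm = 384.106 m.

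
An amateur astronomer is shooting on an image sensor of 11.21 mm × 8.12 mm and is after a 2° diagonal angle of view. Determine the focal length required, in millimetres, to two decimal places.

396.50 mm

Sensor diagonal = √(11.21² + 8.12²) = √191.5985 ≈ 13.8419 mm.
From α = 2·arctan(d/2f) we get f = d / (2·tan(α/2)).
With d = 13.8419 mm and α/2 = 1°, tan(α/2) ≈ 0.01746, so f ≈ 13.8419 / 0.03491 ≈ 396.5013 mm.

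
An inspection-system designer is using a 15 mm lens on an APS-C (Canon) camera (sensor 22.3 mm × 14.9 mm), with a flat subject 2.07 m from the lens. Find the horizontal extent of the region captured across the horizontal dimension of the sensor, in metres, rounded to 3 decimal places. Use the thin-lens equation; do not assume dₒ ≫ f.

3.055 m

dₒ: 2.07 m = 2070 mm.
Similar triangles through the lens centre give W/dₒ = w/dᵢ; with 1/f = 1/dₒ + 1/dᵢ this gives W = w·(dₒ − f)/f.
W = 22.3 mm × (2070 − 15) / 15 = 22.3 × 137.0000 ≈ 3055.100 mm = 3.0551 m.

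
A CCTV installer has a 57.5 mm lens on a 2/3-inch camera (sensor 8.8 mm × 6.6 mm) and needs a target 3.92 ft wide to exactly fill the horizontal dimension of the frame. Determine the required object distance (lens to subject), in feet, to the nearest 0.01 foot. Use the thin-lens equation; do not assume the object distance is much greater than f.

25.80 ft

W: 3.92 ft × 304.8 mm/ft = 1194.82 mm.
Magnification m = w/W = dᵢ/dₒ; combined with 1/f = 1/dₒ + 1/dᵢ this gives dₒ = f·(1 + W/w).
dₒ = 57.5 mm × (1 + 1194.82/8.8) = 57.5 × 136.7745 ≈ 7864.536 mm = 7864.536/304.8 ft = 25.8023 ft.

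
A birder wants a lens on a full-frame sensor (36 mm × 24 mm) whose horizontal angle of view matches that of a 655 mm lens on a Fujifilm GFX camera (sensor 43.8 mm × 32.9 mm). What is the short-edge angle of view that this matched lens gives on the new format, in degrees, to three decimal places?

Equal horizontal AOV ⇒ f₂ = f₁ · 36/43.8 = 655 × 0.82192 ≈ 538.3562 mm.
Short-edge AOV on the new format = 2·arctan(24 / (2 × 538.3562)) = 2·arctan(0.02229) ≈ 2.5538°.

2.554°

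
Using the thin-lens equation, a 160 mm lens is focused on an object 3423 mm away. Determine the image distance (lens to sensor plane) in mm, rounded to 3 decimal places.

1/dᵢ = 1/f − 1/dₒ = 1/160 − 1/3423 = 0.0059579 mm⁻¹.
dᵢ = 1/0.0059579 ≈ 167.8455 mm.

167.846 mm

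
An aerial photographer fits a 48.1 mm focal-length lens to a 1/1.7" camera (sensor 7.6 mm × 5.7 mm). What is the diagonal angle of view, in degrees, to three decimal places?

11.280°

Sensor diagonal = √(7.6² + 5.7²) = √90.2500 ≈ 9.5000 mm.
Angle of view α = 2·arctan(d/2f) with d = 9.5000 mm and f = 48.1 mm.
d/2f = 0.09875; arctan(0.09875) ≈ 5.6398°, so α ≈ 11.2796°.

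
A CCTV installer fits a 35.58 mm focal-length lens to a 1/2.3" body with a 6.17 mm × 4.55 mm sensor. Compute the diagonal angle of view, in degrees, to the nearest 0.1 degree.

12.3°

Sensor diagonal = √(6.17² + 4.55²) = √58.7714 ≈ 7.6663 mm.
Angle of view α = 2·arctan(d/2f) with d = 7.6663 mm and f = 35.58 mm.
d/2f = 0.10773; arctan(0.10773) ≈ 6.1489°, so α ≈ 12.2978°.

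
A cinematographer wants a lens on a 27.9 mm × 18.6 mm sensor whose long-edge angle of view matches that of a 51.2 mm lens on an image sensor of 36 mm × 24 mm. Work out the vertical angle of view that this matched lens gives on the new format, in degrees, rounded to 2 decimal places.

Equal long-edge AOV ⇒ f₂ = f₁ · 27.9/36 = 51.2 × 0.77500 ≈ 39.6800 mm.
Vertical AOV on the new format = 2·arctan(18.6 / (2 × 39.6800)) = 2·arctan(0.23438) ≈ 26.3812°.

26.38°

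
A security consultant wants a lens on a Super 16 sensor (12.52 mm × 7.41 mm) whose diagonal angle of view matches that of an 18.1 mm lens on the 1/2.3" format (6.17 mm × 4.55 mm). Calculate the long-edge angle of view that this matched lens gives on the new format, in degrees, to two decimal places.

20.66°

Sensor diagonal = √(6.17² + 4.55²) = √58.7714 ≈ 7.6663 mm.
Sensor diagonal = √(12.52² + 7.41²) = √211.6585 ≈ 14.5485 mm.
Equal diagonal AOV ⇒ f₂ = f₁ · 14.5485/7.6663 = 18.1 × 1.89773 ≈ 34.3489 mm.
Long-edge AOV on the new format = 2·arctan(12.52 / (2 × 34.3489)) = 2·arctan(0.18225) ≈ 20.6573°.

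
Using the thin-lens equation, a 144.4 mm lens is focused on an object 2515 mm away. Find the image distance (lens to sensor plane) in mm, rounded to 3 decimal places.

1/dᵢ = 1/f − 1/dₒ = 1/144.4 − 1/2515 = 0.0065276 mm⁻¹.
dᵢ = 1/0.0065276 ≈ 153.1958 mm.

153.196 mm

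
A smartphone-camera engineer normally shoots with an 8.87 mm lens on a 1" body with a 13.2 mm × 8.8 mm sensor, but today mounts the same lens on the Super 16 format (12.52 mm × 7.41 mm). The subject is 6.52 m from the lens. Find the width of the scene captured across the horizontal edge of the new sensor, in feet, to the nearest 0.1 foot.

30.2 ft

The focal length stays 8.87 mm; the relevant sensor dimension is now w = 12.52 mm. Object distance dₒ = 6.52 m = 6520 mm.
Thin-lens field width W = w·(dₒ − f)/f = 12.52 × (6520 − 8.87)/8.87 ≈ 9190.456 mm = 9190.456/304.8 ft = 30.1524 ft.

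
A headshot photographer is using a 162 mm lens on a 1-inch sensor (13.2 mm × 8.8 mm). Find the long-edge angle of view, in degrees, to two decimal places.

4.67°

Angle of view α = 2·arctan(w/2f) with w = 13.2 mm and f = 162 mm.
w/2f = 0.04074; arctan(0.04074) ≈ 2.3330°, so α ≈ 4.6660°.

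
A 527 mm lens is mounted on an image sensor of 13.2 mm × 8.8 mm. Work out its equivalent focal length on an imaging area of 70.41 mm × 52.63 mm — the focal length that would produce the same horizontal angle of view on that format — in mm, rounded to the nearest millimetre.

2811 mm

Equal angle of view means equal width/f ratio, so f₂ = f₁ · (width₂/width₁) = 527 × 70.41/13.2.
f₂ = 527 × 5.33409 ≈ 2811.066 mm.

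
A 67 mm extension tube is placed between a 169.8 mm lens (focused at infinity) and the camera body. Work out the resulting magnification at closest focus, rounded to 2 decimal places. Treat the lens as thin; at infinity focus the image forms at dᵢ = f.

The tube moves the image plane from f to f + e, so dᵢ = 169.8 + 67 = 236.8 mm. Focus is achieved when 1/f = 1/dₒ + 1/dᵢ, giving dₒ = 1/(1/f − 1/(f+e)).
Magnification m = dᵢ/dₒ = (f+e)·(1/f − 1/(f+e)) = e/f = 67/169.8 ≈ 0.3946.

0.39×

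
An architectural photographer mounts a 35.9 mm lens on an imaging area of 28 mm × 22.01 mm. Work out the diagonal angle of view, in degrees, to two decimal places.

52.77°

Sensor diagonal = √(28² + 22.01²) = √1268.4401 ≈ 35.6152 mm.
Angle of view α = 2·arctan(d/2f) with d = 35.6152 mm and f = 35.9 mm.
d/2f = 0.49603; arctan(0.49603) ≈ 26.3829°, so α ≈ 52.7659°.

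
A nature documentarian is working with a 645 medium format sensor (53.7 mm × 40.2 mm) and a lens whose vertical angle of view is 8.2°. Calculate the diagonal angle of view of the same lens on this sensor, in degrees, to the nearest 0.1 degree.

13.6°

From the vertical AOV: f = 40.2 / (2·tan(4.1°)) = 40.2 / 0.14336 ≈ 280.4095 mm.
Sensor diagonal = √(53.7² + 40.2²) = √4499.7300 ≈ 67.0800 mm.
Diagonal AOV = 2·arctan(67.0800 / (2 × 280.4095)) = 2·arctan(0.11961) ≈ 13.6416°.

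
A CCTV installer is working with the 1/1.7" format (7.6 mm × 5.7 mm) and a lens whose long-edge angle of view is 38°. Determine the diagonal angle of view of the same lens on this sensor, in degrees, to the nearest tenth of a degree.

From the long-edge AOV: f = 7.6 / (2·tan(19°)) = 7.6 / 0.68866 ≈ 11.0360 mm.
Sensor diagonal = √(7.6² + 5.7²) = √90.2500 ≈ 9.5000 mm.
Diagonal AOV = 2·arctan(9.5000 / (2 × 11.0360)) = 2·arctan(0.43041) ≈ 46.5750°.

46.6°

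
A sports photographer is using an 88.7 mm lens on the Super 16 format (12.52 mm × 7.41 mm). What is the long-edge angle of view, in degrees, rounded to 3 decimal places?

8.074°

Angle of view α = 2·arctan(w/2f) with w = 12.52 mm and f = 88.7 mm.
w/2f = 0.07057; arctan(0.07057) ≈ 4.0370°, so α ≈ 8.0739°.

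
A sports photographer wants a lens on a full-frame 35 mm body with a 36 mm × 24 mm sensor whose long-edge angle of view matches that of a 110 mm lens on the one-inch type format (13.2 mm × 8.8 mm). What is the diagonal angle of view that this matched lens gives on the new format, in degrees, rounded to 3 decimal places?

Equal long-edge AOV ⇒ f₂ = f₁ · 36/13.2 = 110 × 2.72727 ≈ 300.0000 mm.
Sensor diagonal = √(36² + 24²) = √1872.0000 ≈ 43.2666 mm.
Diagonal AOV on the new format = 2·arctan(43.2666 / (2 × 300.0000)) = 2·arctan(0.07211) ≈ 8.2490°.

8.249°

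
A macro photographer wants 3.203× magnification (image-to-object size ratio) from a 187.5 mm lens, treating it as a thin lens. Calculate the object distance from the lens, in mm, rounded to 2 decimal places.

With m = dᵢ/dₒ and 1/f = 1/dₒ + 1/dᵢ, substituting dᵢ = m·dₒ gives 1/f = (1 + 1/m)/dₒ, hence dₒ = f·(1 + 1/m).
dₒ = 187.5 × (1 + 1/3.203) = 187.5 × 1.31221 ≈ 246.039 mm.

246.04 mm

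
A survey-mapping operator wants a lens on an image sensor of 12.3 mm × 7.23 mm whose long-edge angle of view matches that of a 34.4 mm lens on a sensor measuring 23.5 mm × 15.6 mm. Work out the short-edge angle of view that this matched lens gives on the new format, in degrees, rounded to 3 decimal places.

22.705°

Equal long-edge AOV ⇒ f₂ = f₁ · 12.3/23.5 = 34.4 × 0.52340 ≈ 18.0051 mm.
Short-edge AOV on the new format = 2·arctan(7.23 / (2 × 18.0051)) = 2·arctan(0.20078) ≈ 22.7054°.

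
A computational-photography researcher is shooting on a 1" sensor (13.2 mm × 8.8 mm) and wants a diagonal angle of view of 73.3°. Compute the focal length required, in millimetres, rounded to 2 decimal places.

Sensor diagonal = √(13.2² + 8.8²) = √251.6800 ≈ 15.8644 mm.
From α = 2·arctan(d/2f) we get f = d / (2·tan(α/2)).
With d = 15.8644 mm and α/2 = 36.65°, tan(α/2) ≈ 0.74402, so f ≈ 15.8644 / 1.48804 ≈ 10.6613 mm.

10.66 mm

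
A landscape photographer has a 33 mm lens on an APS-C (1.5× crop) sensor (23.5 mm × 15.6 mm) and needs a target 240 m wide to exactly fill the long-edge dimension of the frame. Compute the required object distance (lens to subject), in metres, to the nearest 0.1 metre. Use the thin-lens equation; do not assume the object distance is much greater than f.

W: 240 m = 240000 mm.
Magnification m = w/W = dᵢ/dₒ; combined with 1/f = 1/dₒ + 1/dᵢ this gives dₒ = f·(1 + W/w).
dₒ = 33 mm × (1 + 240000/23.5) = 33 × 10213.7660 ≈ 337054.277 mm = 337.054 m.

337.1 m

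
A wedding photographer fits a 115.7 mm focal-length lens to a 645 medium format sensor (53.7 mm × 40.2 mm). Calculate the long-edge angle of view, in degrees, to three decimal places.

Angle of view α = 2·arctan(w/2f) with w = 53.7 mm and f = 115.7 mm.
w/2f = 0.23207; arctan(0.23207) ≈ 13.0651°, so α ≈ 26.1302°.

26.130°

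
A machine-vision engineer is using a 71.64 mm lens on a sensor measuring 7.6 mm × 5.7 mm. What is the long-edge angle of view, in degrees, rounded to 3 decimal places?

Angle of view α = 2·arctan(w/2f) with w = 7.6 mm and f = 71.64 mm.
w/2f = 0.05304; arctan(0.05304) ≈ 3.0363°, so α ≈ 6.0726°.

6.073°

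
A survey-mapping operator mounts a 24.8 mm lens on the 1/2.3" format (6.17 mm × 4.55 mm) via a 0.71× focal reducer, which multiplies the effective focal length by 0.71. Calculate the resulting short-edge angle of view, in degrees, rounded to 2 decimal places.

14.72°

Effective focal length f = 24.8 × 0.71 = 17.608 mm.
α = 2·arctan(4.55 / (2 × 17.608)) = 2·arctan(0.12920) ≈ 14.7240°.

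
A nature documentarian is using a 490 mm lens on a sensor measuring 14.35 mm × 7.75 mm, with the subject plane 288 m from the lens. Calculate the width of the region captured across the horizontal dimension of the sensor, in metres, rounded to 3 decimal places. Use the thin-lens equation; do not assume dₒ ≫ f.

dₒ: 288 m = 288000 mm.
Similar triangles through the lens centre give W/dₒ = w/dᵢ; with 1/f = 1/dₒ + 1/dᵢ this gives W = w·(dₒ − f)/f.
W = 14.35 mm × (288000 − 490) / 490 = 14.35 × 586.7551 ≈ 8419.936 mm = 8.41994 m.

8.420 m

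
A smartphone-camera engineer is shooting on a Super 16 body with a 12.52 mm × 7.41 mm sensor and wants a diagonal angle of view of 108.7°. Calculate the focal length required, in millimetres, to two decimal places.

Sensor diagonal = √(12.52² + 7.41²) = √211.6585 ≈ 14.5485 mm.
From α = 2·arctan(d/2f) we get f = d / (2·tan(α/2)).
With d = 14.5485 mm and α/2 = 54.35°, tan(α/2) ≈ 1.39421, so f ≈ 14.5485 / 2.78843 ≈ 5.2175 mm.

5.22 mm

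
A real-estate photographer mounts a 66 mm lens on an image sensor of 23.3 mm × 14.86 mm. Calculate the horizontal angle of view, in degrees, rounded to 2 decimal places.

20.02°

Angle of view α = 2·arctan(w/2f) with w = 23.3 mm and f = 66 mm.
w/2f = 0.17652; arctan(0.17652) ≈ 10.0105°, so α ≈ 20.0209°.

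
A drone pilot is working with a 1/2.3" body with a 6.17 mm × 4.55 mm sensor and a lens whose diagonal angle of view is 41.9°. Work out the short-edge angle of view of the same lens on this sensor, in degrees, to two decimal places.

25.60°

Sensor diagonal = √(6.17² + 4.55²) = √58.7714 ≈ 7.6663 mm.
From the diagonal AOV: f = 7.6663 / (2·tan(20.95°)) = 7.6663 / 0.76573 ≈ 10.0117 mm.
Short-edge AOV = 2·arctan(4.55 / (2 × 10.0117)) = 2·arctan(0.22723) ≈ 25.6042°.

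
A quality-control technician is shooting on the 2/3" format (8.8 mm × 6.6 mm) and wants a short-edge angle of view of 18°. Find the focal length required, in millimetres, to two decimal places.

20.84 mm

From α = 2·arctan(h/2f) we get f = h / (2·tan(α/2)).
With h = 6.6 mm and α/2 = 9°, tan(α/2) ≈ 0.15838, so f ≈ 6.6 / 0.31677 ≈ 20.8354 mm.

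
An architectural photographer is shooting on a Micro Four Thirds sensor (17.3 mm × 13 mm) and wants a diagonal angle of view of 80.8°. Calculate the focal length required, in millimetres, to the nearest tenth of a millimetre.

12.7 mm

Sensor diagonal = √(17.3² + 13²) = √468.2900 ≈ 21.6400 mm.
From α = 2·arctan(d/2f) we get f = d / (2·tan(α/2)).
With d = 21.6400 mm and α/2 = 40.4°, tan(α/2) ≈ 0.85107, so f ≈ 21.6400 / 1.70213 ≈ 12.7135 mm.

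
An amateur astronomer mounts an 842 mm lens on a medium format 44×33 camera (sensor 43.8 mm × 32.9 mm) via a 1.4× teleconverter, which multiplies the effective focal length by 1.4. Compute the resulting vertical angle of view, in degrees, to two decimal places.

1.60°

Effective focal length f = 842 × 1.4 = 1178.8 mm.
α = 2·arctan(32.9 / (2 × 1178.8)) = 2·arctan(0.01395) ≈ 1.5990°.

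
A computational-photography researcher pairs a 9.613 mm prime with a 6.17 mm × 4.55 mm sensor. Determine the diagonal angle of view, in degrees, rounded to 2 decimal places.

43.48°

Sensor diagonal = √(6.17² + 4.55²) = √58.7714 ≈ 7.6663 mm.
Angle of view α = 2·arctan(d/2f) with d = 7.6663 mm and f = 9.613 mm.
d/2f = 0.39874; arctan(0.39874) ≈ 21.7393°, so α ≈ 43.4787°.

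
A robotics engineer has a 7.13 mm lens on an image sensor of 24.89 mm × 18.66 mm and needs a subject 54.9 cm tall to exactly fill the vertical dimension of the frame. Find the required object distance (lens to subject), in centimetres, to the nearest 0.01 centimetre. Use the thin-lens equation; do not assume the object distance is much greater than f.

21.69 cm

W: 54.9 cm = 549 mm.
Magnification m = h/W = dᵢ/dₒ; combined with 1/f = 1/dₒ + 1/dᵢ this gives dₒ = f·(1 + W/h).
dₒ = 7.13 mm × (1 + 549/18.66) = 7.13 × 30.4212 ≈ 216.903 mm = 21.6903 cm.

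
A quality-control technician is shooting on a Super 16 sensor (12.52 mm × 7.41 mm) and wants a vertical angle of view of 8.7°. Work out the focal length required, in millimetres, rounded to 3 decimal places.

48.706 mm

From α = 2·arctan(h/2f) we get f = h / (2·tan(α/2)).
With h = 7.41 mm and α/2 = 4.35°, tan(α/2) ≈ 0.07607, so f ≈ 7.41 / 0.15214 ≈ 48.7064 mm.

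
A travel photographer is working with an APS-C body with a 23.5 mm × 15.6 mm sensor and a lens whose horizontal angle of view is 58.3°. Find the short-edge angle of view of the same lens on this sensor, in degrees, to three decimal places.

40.633°

From the horizontal AOV: f = 23.5 / (2·tan(29.15°)) = 23.5 / 1.11547 ≈ 21.0673 mm.
Short-edge AOV = 2·arctan(15.6 / (2 × 21.0673)) = 2·arctan(0.37024) ≈ 40.6333°.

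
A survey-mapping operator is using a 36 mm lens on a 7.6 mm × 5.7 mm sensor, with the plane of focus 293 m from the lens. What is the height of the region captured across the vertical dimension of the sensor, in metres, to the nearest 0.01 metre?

46.39 m

dₒ: 293 m = 293000 mm.
Similar triangles through the lens centre give W/dₒ = h/dᵢ; with 1/f = 1/dₒ + 1/dᵢ this gives W = h·(dₒ − f)/f.
W = 5.7 mm × (293000 − 36) / 36 = 5.7 × 8137.8889 ≈ 46385.967 mm = 46.386 m.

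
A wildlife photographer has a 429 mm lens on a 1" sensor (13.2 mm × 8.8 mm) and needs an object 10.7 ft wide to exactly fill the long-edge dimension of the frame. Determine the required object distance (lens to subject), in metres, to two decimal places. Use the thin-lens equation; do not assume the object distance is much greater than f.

106.42 m

W: 10.7 ft × 304.8 mm/ft = 3261.36 mm.
Magnification m = w/W = dᵢ/dₒ; combined with 1/f = 1/dₒ + 1/dᵢ this gives dₒ = f·(1 + W/w).
dₒ = 429 mm × (1 + 3261.36/13.2) = 429 × 248.0727 ≈ 106423.197 mm = 106.423 m.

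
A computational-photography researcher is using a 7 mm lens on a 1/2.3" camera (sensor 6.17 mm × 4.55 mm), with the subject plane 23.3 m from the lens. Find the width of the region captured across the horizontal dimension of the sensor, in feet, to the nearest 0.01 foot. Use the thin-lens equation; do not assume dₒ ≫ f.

67.36 ft

dₒ: 23.3 m = 23300 mm.
Similar triangles through the lens centre give W/dₒ = w/dᵢ; with 1/f = 1/dₒ + 1/dᵢ this gives W = w·(dₒ − f)/f.
W = 6.17 mm × (23300 − 7) / 7 = 6.17 × 3327.5714 ≈ 20531.116 mm = 20531.116/304.8 ft = 67.3593 ft.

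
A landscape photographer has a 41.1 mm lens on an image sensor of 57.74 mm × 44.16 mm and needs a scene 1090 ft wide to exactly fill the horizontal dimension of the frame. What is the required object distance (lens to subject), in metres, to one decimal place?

236.5 m

W: 1090 ft × 304.8 mm/ft = 332231.99 mm.
Magnification m = w/W = dᵢ/dₒ; combined with 1/f = 1/dₒ + 1/dᵢ this gives dₒ = f·(1 + W/w).
dₒ = 41.1 mm × (1 + 332232/57.74) = 41.1 × 5754.9312 ≈ 236527.674 mm = 236.528 m.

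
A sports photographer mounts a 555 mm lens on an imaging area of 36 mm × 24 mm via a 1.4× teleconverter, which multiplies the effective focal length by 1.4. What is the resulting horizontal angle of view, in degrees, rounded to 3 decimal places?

2.654°

Effective focal length f = 555 × 1.4 = 777 mm.
α = 2·arctan(36 / (2 × 777)) = 2·arctan(0.02317) ≈ 2.6542°.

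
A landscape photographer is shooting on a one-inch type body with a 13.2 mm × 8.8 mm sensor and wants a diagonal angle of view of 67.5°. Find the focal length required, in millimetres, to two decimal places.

Sensor diagonal = √(13.2² + 8.8²) = √251.6800 ≈ 15.8644 mm.
From α = 2·arctan(d/2f) we get f = d / (2·tan(α/2)).
With d = 15.8644 mm and α/2 = 33.75°, tan(α/2) ≈ 0.66818, so f ≈ 15.8644 / 1.33636 ≈ 11.8714 mm.

11.87 mm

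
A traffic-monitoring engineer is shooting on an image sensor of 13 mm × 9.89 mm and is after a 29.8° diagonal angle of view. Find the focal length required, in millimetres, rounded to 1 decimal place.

30.7 mm

Sensor diagonal = √(13² + 9.89²) = √266.8121 ≈ 16.3344 mm.
From α = 2·arctan(d/2f) we get f = d / (2·tan(α/2)).
With d = 16.3344 mm and α/2 = 14.9°, tan(α/2) ≈ 0.26608, so f ≈ 16.3344 / 0.53216 ≈ 30.6946 mm.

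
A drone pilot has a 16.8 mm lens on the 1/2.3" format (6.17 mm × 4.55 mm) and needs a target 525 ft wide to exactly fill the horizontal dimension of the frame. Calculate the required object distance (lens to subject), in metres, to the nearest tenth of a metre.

435.7 m

W: 525 ft × 304.8 mm/ft = 160019.99 mm.
Magnification m = w/W = dᵢ/dₒ; combined with 1/f = 1/dₒ + 1/dᵢ this gives dₒ = f·(1 + W/w).
dₒ = 16.8 mm × (1 + 160020/6.17) = 16.8 × 25936.1693 ≈ 435727.645 mm = 435.728 m.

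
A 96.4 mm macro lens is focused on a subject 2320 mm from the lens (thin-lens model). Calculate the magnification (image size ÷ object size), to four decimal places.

0.0434×

Thin lens: 1/f = 1/dₒ + 1/dᵢ → 1/dᵢ = 1/96.4 − 1/2320 = 0.0099424 mm⁻¹, so dᵢ ≈ 100.5792 mm.
Magnification m = dᵢ/dₒ = 100.5792/2320 ≈ 0.04335.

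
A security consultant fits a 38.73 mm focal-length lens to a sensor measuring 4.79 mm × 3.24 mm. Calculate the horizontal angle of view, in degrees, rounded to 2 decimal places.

Angle of view α = 2·arctan(w/2f) with w = 4.79 mm and f = 38.73 mm.
w/2f = 0.06184; arctan(0.06184) ≈ 3.5386°, so α ≈ 7.0771°.

7.08°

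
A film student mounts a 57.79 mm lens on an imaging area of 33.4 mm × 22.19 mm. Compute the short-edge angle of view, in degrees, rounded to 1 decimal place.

Angle of view α = 2·arctan(h/2f) with h = 22.19 mm and f = 57.79 mm.
h/2f = 0.19199; arctan(0.19199) ≈ 10.8679°, so α ≈ 21.7358°.

21.7°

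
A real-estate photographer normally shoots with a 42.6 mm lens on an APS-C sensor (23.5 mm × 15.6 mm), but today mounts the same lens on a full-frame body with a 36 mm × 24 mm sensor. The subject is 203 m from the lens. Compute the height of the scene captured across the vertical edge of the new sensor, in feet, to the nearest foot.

375 ft

The focal length stays 42.6 mm; the relevant sensor dimension is now h = 24 mm. Object distance dₒ = 203 m = 203000 mm.
Thin-lens field height W = h·(dₒ − f)/f = 24 × (203000 − 42.6)/42.6 ≈ 114342.197 mm = 114342.197/304.8 ft = 375.138 ft.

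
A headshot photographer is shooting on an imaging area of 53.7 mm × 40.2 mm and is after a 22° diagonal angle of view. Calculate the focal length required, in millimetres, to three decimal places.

Sensor diagonal = √(53.7² + 40.2²) = √4499.7300 ≈ 67.0800 mm.
From α = 2·arctan(d/2f) we get f = d / (2·tan(α/2)).
With d = 67.0800 mm and α/2 = 11°, tan(α/2) ≈ 0.19438, so f ≈ 67.0800 / 0.38876 ≈ 172.5484 mm.

172.548 mm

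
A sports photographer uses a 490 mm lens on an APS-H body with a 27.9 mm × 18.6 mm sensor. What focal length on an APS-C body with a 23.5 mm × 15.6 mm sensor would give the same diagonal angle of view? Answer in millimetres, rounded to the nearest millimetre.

412 mm

Sensor diagonal = √(27.9² + 18.6²) = √1124.3700 ≈ 33.5316 mm.
Sensor diagonal = √(23.5² + 15.6²) = √795.6100 ≈ 28.2066 mm.
Equal angle of view means equal diagonal/f ratio, so f₂ = f₁ · (diagonal₂/diagonal₁) = 490 × 28.2066/33.5316.
f₂ = 490 × 0.84119 ≈ 412.184 mm.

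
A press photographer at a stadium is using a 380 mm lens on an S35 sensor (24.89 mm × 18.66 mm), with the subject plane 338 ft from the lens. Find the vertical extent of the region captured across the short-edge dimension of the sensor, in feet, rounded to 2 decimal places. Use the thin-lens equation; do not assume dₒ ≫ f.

16.54 ft

dₒ: 338 ft × 304.8 mm/ft = 103022.40 mm.
Similar triangles through the lens centre give W/dₒ = h/dᵢ; with 1/f = 1/dₒ + 1/dᵢ this gives W = h·(dₒ − f)/f.
W = 18.66 mm × (103022 − 380) / 380 = 18.66 × 270.1116 ≈ 5040.282 mm = 5040.282/304.8 ft = 16.5364 ft.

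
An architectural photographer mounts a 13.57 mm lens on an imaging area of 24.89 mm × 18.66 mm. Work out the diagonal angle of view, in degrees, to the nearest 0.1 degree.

97.8°

Sensor diagonal = √(24.89² + 18.66²) = √967.7077 ≈ 31.1080 mm.
Angle of view α = 2·arctan(d/2f) with d = 31.1080 mm and f = 13.57 mm.
d/2f = 1.14620; arctan(1.14620) ≈ 48.8971°, so α ≈ 97.7942°.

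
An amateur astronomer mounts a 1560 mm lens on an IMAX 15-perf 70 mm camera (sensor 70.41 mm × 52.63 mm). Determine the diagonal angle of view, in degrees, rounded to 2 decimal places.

3.23°

Sensor diagonal = √(70.41² + 52.63²) = √7727.4850 ≈ 87.9061 mm.
Angle of view α = 2·arctan(d/2f) with d = 87.9061 mm and f = 1560 mm.
d/2f = 0.02818; arctan(0.02818) ≈ 1.6139°, so α ≈ 3.2278°.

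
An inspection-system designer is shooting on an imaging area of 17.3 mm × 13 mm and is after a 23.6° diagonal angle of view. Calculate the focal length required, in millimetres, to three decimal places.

Sensor diagonal = √(17.3² + 13²) = √468.2900 ≈ 21.6400 mm.
From α = 2·arctan(d/2f) we get f = d / (2·tan(α/2)).
With d = 21.6400 mm and α/2 = 11.8°, tan(α/2) ≈ 0.20891, so f ≈ 21.6400 / 0.41782 ≈ 51.7924 mm.

51.792 mm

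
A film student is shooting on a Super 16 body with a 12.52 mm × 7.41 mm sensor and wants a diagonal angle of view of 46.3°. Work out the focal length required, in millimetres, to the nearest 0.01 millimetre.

17.01 mm

Sensor diagonal = √(12.52² + 7.41²) = √211.6585 ≈ 14.5485 mm.
From α = 2·arctan(d/2f) we get f = d / (2·tan(α/2)).
With d = 14.5485 mm and α/2 = 23.15°, tan(α/2) ≈ 0.42757, so f ≈ 14.5485 / 0.85514 ≈ 17.0131 mm.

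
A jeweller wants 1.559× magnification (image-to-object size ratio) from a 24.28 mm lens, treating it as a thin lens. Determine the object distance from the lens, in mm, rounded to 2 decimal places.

With m = dᵢ/dₒ and 1/f = 1/dₒ + 1/dᵢ, substituting dᵢ = m·dₒ gives 1/f = (1 + 1/m)/dₒ, hence dₒ = f·(1 + 1/m).
dₒ = 24.28 × (1 + 1/1.559) = 24.28 × 1.64144 ≈ 39.854 mm.

39.85 mm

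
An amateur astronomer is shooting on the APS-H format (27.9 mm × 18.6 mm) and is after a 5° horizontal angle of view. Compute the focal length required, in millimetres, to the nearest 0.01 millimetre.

319.51 mm

From α = 2·arctan(w/2f) we get f = w / (2·tan(α/2)).
With w = 27.9 mm and α/2 = 2.5°, tan(α/2) ≈ 0.04366, so f ≈ 27.9 / 0.08732 ≈ 319.5075 mm.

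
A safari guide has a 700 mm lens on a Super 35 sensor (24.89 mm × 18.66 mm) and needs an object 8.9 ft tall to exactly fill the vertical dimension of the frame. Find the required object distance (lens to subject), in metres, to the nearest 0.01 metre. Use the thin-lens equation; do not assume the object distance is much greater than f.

W: 8.9 ft × 304.8 mm/ft = 2712.72 mm.
Magnification m = h/W = dᵢ/dₒ; combined with 1/f = 1/dₒ + 1/dᵢ this gives dₒ = f·(1 + W/h).
dₒ = 700 mm × (1 + 2712.72/18.66) = 700 × 146.3762 ≈ 102463.341 mm = 102.463 m.

102.46 m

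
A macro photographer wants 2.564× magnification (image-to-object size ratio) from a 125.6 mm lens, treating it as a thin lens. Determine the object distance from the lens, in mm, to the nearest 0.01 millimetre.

174.59 mm

With m = dᵢ/dₒ and 1/f = 1/dₒ + 1/dᵢ, substituting dᵢ = m·dₒ gives 1/f = (1 + 1/m)/dₒ, hence dₒ = f·(1 + 1/m).
dₒ = 125.6 × (1 + 1/2.564) = 125.6 × 1.39002 ≈ 174.586 mm.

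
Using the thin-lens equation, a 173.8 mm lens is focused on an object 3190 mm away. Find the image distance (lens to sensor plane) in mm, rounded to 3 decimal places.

183.815 mm

1/dᵢ = 1/f − 1/dₒ = 1/173.8 − 1/3190 = 0.0054403 mm⁻¹.
dᵢ = 1/0.0054403 ≈ 183.8147 mm.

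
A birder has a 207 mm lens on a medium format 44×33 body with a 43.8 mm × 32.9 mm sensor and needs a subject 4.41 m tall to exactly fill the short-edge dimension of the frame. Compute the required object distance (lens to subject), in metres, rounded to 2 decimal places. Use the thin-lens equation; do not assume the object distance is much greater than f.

W: 4.41 m = 4410 mm.
Magnification m = h/W = dᵢ/dₒ; combined with 1/f = 1/dₒ + 1/dᵢ this gives dₒ = f·(1 + W/h).
dₒ = 207 mm × (1 + 4410/32.9) = 207 × 135.0426 ≈ 27953.809 mm = 27.9538 m.

27.95 m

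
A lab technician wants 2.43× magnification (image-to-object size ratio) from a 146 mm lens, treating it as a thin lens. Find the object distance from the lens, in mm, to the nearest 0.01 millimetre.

With m = dᵢ/dₒ and 1/f = 1/dₒ + 1/dᵢ, substituting dᵢ = m·dₒ gives 1/f = (1 + 1/m)/dₒ, hence dₒ = f·(1 + 1/m).
dₒ = 146 × (1 + 1/2.43) = 146 × 1.41152 ≈ 206.082 mm.

206.08 mm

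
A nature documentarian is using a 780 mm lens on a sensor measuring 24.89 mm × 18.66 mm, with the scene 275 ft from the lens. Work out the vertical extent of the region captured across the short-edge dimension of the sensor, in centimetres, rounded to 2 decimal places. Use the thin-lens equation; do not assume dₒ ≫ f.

dₒ: 275 ft × 304.8 mm/ft = 83820.00 mm.
Similar triangles through the lens centre give W/dₒ = h/dᵢ; with 1/f = 1/dₒ + 1/dᵢ this gives W = h·(dₒ − f)/f.
W = 18.66 mm × (83820 − 780) / 780 = 18.66 × 106.4615 ≈ 1986.572 mm = 198.657 cm.

198.66 cm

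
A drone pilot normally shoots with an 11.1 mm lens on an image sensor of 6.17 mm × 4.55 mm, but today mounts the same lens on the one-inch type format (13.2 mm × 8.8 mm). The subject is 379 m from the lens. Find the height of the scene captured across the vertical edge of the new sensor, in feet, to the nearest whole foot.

The focal length stays 11.1 mm; the relevant sensor dimension is now h = 8.8 mm. Object distance dₒ = 379 m = 379000 mm.
Thin-lens field height W = h·(dₒ − f)/f = 8.8 × (379000 − 11.1)/11.1 ≈ 300459.668 mm = 300459.668/304.8 ft = 985.76 ft.

986 ft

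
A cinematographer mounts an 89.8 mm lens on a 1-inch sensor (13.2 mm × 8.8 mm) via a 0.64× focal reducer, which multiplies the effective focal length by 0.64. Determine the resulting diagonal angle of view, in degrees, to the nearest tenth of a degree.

15.7°

Effective focal length f = 89.8 × 0.64 = 57.472 mm.
Sensor diagonal = √(13.2² + 8.8²) = √251.6800 ≈ 15.8644 mm.
α = 2·arctan(15.864 / (2 × 57.472)) = 2·arctan(0.13802) ≈ 15.7165°.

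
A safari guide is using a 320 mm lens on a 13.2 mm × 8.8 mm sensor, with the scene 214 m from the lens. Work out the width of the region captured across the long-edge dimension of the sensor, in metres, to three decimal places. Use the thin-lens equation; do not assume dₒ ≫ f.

8.814 m

dₒ: 214 m = 214000 mm.
Similar triangles through the lens centre give W/dₒ = w/dᵢ; with 1/f = 1/dₒ + 1/dᵢ this gives W = w·(dₒ − f)/f.
W = 13.2 mm × (214000 − 320) / 320 = 13.2 × 667.7500 ≈ 8814.300 mm = 8.8143 m.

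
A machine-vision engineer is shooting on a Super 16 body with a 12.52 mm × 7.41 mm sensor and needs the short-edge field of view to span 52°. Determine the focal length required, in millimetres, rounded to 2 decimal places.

7.60 mm

From α = 2·arctan(h/2f) we get f = h / (2·tan(α/2)).
With h = 7.41 mm and α/2 = 26°, tan(α/2) ≈ 0.48773, so f ≈ 7.41 / 0.97547 ≈ 7.5964 mm.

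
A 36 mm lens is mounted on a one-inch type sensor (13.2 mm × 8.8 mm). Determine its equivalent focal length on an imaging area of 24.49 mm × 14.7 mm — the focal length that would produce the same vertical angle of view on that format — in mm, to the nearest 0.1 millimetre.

Equal angle of view means equal height/f ratio, so f₂ = f₁ · (height₂/height₁) = 36 × 14.7/8.8.
f₂ = 36 × 1.67045 ≈ 60.136 mm.

60.1 mm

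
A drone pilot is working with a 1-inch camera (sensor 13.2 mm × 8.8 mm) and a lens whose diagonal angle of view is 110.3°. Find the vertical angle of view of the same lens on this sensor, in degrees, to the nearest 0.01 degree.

77.08°

Sensor diagonal = √(13.2² + 8.8²) = √251.6800 ≈ 15.8644 mm.
From the diagonal AOV: f = 15.8644 / (2·tan(55.15°)) = 15.8644 / 2.87227 ≈ 5.5233 mm.
Vertical AOV = 2·arctan(8.8 / (2 × 5.5233)) = 2·arctan(0.79662) ≈ 77.0834°.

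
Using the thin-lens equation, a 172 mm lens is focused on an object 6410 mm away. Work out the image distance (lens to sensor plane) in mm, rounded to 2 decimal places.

176.74 mm

1/dᵢ = 1/f − 1/dₒ = 1/172 − 1/6410 = 0.0056579 mm⁻¹.
dᵢ = 1/0.0056579 ≈ 176.7425 mm.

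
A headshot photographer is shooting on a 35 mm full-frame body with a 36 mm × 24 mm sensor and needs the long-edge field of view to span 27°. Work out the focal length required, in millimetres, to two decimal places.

74.98 mm

From α = 2·arctan(w/2f) we get f = w / (2·tan(α/2)).
With w = 36 mm and α/2 = 13.5°, tan(α/2) ≈ 0.24008, so f ≈ 36 / 0.48016 ≈ 74.9754 mm.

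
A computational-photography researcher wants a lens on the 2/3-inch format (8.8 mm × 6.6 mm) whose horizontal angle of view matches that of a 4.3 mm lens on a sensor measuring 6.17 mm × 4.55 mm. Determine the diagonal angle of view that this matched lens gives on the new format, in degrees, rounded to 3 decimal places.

Equal horizontal AOV ⇒ f₂ = f₁ · 8.8/6.17 = 4.3 × 1.42626 ≈ 6.1329 mm.
Sensor diagonal = √(8.8² + 6.6²) = √121.0000 ≈ 11.0000 mm.
Diagonal AOV on the new format = 2·arctan(11.0000 / (2 × 6.1329)) = 2·arctan(0.89680) ≈ 83.7717°.

83.772°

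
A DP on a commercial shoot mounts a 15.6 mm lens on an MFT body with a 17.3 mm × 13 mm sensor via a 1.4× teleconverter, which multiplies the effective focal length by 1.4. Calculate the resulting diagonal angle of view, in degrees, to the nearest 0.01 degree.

Effective focal length f = 15.6 × 1.4 = 21.84 mm.
Sensor diagonal = √(17.3² + 13²) = √468.2900 ≈ 21.6400 mm.
α = 2·arctan(21.640 / (2 × 21.84)) = 2·arctan(0.49542) ≈ 52.7096°.

52.71°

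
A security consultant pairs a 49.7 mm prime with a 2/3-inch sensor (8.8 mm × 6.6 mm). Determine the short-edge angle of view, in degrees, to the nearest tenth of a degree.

Angle of view α = 2·arctan(h/2f) with h = 6.6 mm and f = 49.7 mm.
h/2f = 0.06640; arctan(0.06640) ≈ 3.7988°, so α ≈ 7.5975°.

7.6°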